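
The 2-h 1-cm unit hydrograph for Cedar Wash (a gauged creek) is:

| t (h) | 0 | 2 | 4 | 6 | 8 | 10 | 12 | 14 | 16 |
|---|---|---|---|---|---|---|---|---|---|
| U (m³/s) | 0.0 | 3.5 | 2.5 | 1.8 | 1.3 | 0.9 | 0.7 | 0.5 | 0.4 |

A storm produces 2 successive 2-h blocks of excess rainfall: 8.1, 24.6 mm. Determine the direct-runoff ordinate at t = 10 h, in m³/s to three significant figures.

Q ≈ 3.93 m³/s

By discrete convolution, Q_j = Σ (P_i / 10 mm) · U_{j−i}.
At t = 10 h (j=5): Q = (8.1/10)·0.9 + (24.6/10)·1.3 = 3.93 m³/s.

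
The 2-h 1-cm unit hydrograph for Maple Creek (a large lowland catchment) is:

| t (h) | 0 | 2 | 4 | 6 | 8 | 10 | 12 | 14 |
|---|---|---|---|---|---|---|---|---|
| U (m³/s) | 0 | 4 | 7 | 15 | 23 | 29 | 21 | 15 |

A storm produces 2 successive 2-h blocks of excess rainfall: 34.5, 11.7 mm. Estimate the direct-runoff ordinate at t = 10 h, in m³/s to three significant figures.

By discrete convolution, Q_j = Σ (P_i / 10 mm) · U_{j−i}.
At t = 10 h (j=5): Q = (34.5/10)·29 + (11.7/10)·23 = 127 m³/s.

Q ≈ 127 m³/s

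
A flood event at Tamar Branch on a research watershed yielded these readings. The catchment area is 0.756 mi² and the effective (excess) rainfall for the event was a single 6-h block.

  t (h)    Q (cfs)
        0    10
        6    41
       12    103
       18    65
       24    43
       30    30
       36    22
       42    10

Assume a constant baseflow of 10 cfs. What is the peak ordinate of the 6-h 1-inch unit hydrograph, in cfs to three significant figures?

Direct runoff: 0.0, 31.0, 93.0, 55.0, 33.0, 20.0, 12.0, 0.0 cfs; ΣQ_DR = 244.0 cfs, peak = 93.0 cfs.
Runoff depth d = ΣQ_DR·Δt / A = 244.0 × 21600 / (0.756 mi²) = 3.001 in.
The 1-inch UH is the DRH scaled by (1 in)/d, so U_p = 93.0 × 1/3.001 = 31.0 cfs.

U_p ≈ 31.0 cfs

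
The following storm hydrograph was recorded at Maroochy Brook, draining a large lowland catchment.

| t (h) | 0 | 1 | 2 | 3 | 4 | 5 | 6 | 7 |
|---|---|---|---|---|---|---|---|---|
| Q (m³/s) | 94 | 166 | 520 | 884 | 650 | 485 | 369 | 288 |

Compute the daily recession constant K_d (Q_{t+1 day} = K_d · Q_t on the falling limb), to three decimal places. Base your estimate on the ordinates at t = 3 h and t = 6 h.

Between t = 3 h and t = 6 h the flow falls from 884 to 369 m³/s over 3×1 h = 3 h.
Per-interval ratio K = (369/884)^(1/3) = 0.7474; K_d = K^(24/1) = 0.001.

K_d ≈ 0.001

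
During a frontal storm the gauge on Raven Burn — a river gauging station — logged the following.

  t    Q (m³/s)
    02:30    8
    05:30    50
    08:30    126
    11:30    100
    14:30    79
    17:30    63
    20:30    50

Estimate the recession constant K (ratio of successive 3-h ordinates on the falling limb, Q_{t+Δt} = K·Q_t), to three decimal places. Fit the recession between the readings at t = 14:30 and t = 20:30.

Using the recession-limb readings at t = 14:30 and t = 20:30: Q falls from 79 to 50 m³/s over 2 intervals.
K = (Q₂/Q₁)^(1/2) = (50/79)^(1/2) = 0.796.

K ≈ 0.796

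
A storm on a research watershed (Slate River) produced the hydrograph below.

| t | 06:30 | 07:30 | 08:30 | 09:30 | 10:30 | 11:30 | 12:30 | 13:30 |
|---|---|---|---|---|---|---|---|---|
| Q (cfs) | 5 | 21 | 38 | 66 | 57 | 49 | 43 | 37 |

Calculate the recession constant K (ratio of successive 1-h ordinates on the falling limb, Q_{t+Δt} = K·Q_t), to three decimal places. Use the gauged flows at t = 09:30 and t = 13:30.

Using the recession-limb readings at t = 09:30 and t = 13:30: Q falls from 66 to 37 cfs over 4 intervals.
K = (Q₂/Q₁)^(1/4) = (37/66)^(1/4) = 0.865.

K ≈ 0.865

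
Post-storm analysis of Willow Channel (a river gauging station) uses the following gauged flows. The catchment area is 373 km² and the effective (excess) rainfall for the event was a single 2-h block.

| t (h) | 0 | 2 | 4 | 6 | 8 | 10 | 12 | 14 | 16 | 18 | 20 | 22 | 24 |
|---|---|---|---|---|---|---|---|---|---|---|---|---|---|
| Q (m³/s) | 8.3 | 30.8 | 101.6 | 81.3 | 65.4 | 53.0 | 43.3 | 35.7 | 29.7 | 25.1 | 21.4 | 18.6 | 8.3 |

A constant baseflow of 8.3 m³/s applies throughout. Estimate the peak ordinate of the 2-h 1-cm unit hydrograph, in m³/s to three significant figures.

U_p ≈ 117 m³/s

Direct runoff: 0.0, 22.5, 93.3, 73.0, 57.1, 44.7, 35.0, 27.4, 21.4, 16.8, 13.1, 10.3, 0.0 m³/s; ΣQ_DR = 414.6 m³/s, peak = 93.3 m³/s.
Runoff depth d = ΣQ_DR·Δt / A = 414.6 × 7200 / (373 km²) = 8.003 mm.
The 1-cm UH is the DRH scaled by (10 mm)/d, so U_p = 93.3 × 10/8.003 = 117 m³/s.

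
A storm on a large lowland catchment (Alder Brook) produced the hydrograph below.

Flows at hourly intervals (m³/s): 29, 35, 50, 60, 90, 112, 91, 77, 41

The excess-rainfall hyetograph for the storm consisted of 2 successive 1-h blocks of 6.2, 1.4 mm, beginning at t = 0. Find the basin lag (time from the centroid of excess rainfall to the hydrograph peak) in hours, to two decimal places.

Centroid of excess rainfall: t_c = Σ P_i·t̄_i / ΣP_i = 0.6842 h (block centres at 0.5, 1.5 h).
Hydrograph peak occurs at t = 5 h, so basin lag t_L = 5 − 0.6842 = 4.32 h.

t_L ≈ 4.32 h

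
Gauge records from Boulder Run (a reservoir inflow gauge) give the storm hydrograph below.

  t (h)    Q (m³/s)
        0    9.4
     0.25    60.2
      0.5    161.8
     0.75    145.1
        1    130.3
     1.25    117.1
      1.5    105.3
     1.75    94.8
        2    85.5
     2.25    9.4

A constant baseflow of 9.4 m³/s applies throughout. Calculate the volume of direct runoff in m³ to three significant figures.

V ≈ 7.42 × 10^5 m³

Direct-runoff ordinates (Q − Q_b): 0.0, 50.8, 152.4, 135.7, 120.9, 107.7, 95.9, 85.4, 76.1, 0.0 m³/s.
ΣQ_DR = 824.9 m³/s.
With Δt = 0.25 h = 900 s, V = ΣQ_DR · Δt = 824.9 × 900 = 7.42 × 10^5 m³.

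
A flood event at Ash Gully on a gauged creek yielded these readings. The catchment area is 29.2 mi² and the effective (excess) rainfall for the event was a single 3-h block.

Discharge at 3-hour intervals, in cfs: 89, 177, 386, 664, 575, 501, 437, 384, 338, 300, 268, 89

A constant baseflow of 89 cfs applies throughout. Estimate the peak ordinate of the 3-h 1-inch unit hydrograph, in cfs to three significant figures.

U_p ≈ 1150 cfs

Direct runoff: 0.0, 88.0, 297.0, 575.0, 486.0, 412.0, 348.0, 295.0, 249.0, 211.0, 179.0, 0.0 cfs; ΣQ_DR = 3140 cfs, peak = 575.0 cfs.
Runoff depth d = ΣQ_DR·Δt / A = 3140 × 10800 / (29.2 mi²) = 0.4999 in.
The 1-inch UH is the DRH scaled by (1 in)/d, so U_p = 575.0 × 1/0.4999 = 1150 cfs.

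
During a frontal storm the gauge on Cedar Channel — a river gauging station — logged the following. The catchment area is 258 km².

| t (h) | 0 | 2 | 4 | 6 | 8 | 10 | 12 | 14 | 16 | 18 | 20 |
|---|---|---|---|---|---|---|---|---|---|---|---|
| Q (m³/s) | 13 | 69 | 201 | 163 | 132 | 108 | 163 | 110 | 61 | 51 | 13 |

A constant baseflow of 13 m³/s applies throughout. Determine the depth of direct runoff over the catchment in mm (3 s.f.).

d ≈ 26.3 mm

Direct runoff: 0.0, 56.0, 188.0, 150.0, 119.0, 95.0, 150.0, 97.0, 48.0, 38.0, 0.0 m³/s; ΣQ_DR = 941.0 m³/s.
V = ΣQ_DR · Δt = 941.0 × 7200 s = 6.775 × 10^6 m³.
Over A = 258 km², depth = V / A = 26.3 mm.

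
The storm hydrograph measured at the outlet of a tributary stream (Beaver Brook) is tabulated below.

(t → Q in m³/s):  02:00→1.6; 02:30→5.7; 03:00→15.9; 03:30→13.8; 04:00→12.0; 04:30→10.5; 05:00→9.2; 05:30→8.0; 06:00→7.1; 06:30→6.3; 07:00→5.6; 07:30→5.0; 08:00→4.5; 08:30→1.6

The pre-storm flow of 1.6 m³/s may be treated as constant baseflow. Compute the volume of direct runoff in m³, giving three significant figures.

Direct-runoff ordinates (Q − Q_b): 0.0, 4.1, 14.3, 12.2, 10.4, 8.9, 7.6, 6.4, 5.5, 4.7, 4.0, 3.4, 2.9, 0.0 m³/s.
ΣQ_DR = 84.40 m³/s.
With Δt = 0.5 h = 1800 s, V = ΣQ_DR · Δt = 84.40 × 1800 = 1.52 × 10^5 m³.

V ≈ 1.52 × 10^5 m³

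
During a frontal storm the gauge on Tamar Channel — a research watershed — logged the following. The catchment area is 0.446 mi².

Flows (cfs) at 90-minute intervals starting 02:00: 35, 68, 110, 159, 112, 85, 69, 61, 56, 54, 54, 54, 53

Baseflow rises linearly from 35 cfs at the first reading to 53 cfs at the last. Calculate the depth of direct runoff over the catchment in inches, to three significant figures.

d ≈ 2.07 in

Direct runoff: 0.00, 31.50, 72.00, 119.50, 71.00, 42.50, 25.00, 15.50, 9.00, 5.50, 4.00, 2.50, 0.00 cfs; ΣQ_DR = 398.0 cfs.
V = ΣQ_DR · Δt = 398.0 × 5400 s = 2.149 × 10^6 ft³.
Over A = 0.446 mi², depth = V / A = 2.07 in.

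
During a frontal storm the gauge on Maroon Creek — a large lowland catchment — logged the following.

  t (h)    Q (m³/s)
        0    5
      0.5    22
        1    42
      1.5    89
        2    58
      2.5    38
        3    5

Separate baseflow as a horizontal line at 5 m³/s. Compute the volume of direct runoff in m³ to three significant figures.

V ≈ 4.03 × 10^5 m³

Direct-runoff ordinates (Q − Q_b): 0.0, 17.0, 37.0, 84.0, 53.0, 33.0, 0.0 m³/s.
ΣQ_DR = 224.0 m³/s.
With Δt = 0.5 h = 1800 s, V = ΣQ_DR · Δt = 224.0 × 1800 = 4.03 × 10^5 m³.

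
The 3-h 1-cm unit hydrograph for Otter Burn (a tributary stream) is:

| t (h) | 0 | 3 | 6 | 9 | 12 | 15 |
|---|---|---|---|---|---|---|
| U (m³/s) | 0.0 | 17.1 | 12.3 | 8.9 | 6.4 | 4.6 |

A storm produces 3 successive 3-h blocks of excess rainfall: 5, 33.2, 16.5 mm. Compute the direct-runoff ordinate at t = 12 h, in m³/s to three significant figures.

By discrete convolution, Q_j = Σ (P_i / 10 mm) · U_{j−i}.
At t = 12 h (j=4): Q = (5/10)·6.4 + (33.2/10)·8.9 + (16.5/10)·12.3 = 53.0 m³/s.

Q ≈ 53.0 m³/s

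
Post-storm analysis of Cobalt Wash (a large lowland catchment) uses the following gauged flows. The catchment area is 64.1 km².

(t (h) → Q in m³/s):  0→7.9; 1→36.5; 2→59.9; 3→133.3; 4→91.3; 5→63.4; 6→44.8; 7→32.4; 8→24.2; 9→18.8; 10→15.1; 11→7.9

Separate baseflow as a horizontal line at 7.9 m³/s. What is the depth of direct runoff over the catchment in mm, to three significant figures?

Direct runoff: 0.0, 28.6, 52.0, 125.4, 83.4, 55.5, 36.9, 24.5, 16.3, 10.9, 7.2, 0.0 m³/s; ΣQ_DR = 440.7 m³/s.
V = ΣQ_DR · Δt = 440.7 × 3600 s = 1.587 × 10^6 m³.
Over A = 64.1 km², depth = V / A = 24.8 mm.

d ≈ 24.8 mm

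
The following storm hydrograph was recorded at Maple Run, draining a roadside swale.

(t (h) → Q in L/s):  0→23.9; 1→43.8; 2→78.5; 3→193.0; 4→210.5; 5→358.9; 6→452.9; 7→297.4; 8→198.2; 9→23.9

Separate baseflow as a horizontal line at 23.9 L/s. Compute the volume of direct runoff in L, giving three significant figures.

V ≈ 5.91 × 10^6 L

Direct-runoff ordinates (Q − Q_b): 0.0, 19.9, 54.6, 169.1, 186.6, 335.0, 429.0, 273.5, 174.3, 0.0 L/s.
ΣQ_DR = 1642 L/s.
With Δt = 1 h = 3600 s, V = ΣQ_DR · Δt = 1642 × 3600 = 5.91 × 10^6 L.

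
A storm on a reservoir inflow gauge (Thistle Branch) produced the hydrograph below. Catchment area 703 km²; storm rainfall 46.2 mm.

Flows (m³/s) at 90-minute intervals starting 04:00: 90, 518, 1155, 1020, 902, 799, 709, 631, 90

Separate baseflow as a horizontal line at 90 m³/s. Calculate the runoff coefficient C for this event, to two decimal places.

C ≈ 0.85

ΣQ_DR = 5104 m³/s; V = ΣQ_DR·Δt = 2.756 × 10^7 m³.
Runoff depth d = V / A = 39.21 mm.
C = d / P = 39.21 / 46.2 = 0.85.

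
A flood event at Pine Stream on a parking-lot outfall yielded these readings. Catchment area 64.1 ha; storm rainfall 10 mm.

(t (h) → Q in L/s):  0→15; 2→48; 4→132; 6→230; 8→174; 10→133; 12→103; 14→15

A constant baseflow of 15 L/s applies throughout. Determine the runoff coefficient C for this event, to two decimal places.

C ≈ 0.82

ΣQ_DR = 730.0 L/s; V = ΣQ_DR·Δt = 5.256 × 10^6 L.
Runoff depth d = V / A = 8.200 mm.
C = d / P = 8.200 / 10 = 0.82.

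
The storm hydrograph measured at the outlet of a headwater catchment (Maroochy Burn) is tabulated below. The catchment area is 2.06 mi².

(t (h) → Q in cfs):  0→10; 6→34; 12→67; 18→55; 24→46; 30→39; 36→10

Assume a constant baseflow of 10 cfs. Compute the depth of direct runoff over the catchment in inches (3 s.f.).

d ≈ 0.862 in

Direct runoff: 0.0, 24.0, 57.0, 45.0, 36.0, 29.0, 0.0 cfs; ΣQ_DR = 191.0 cfs.
V = ΣQ_DR · Δt = 191.0 × 21600 s = 4.126 × 10^6 ft³.
Over A = 2.06 mi², depth = V / A = 0.862 in.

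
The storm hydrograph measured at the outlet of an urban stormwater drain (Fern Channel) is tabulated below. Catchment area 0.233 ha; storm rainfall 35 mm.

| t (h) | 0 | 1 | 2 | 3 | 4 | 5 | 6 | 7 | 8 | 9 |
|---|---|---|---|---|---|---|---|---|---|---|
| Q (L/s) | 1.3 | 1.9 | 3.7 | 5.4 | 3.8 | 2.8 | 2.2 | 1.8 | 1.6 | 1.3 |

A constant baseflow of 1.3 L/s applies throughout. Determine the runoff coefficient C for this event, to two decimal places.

ΣQ_DR = 12.80 L/s; V = ΣQ_DR·Δt = 46080 L.
Runoff depth d = V / A = 19.78 mm.
C = d / P = 19.78 / 35 = 0.57.

C ≈ 0.57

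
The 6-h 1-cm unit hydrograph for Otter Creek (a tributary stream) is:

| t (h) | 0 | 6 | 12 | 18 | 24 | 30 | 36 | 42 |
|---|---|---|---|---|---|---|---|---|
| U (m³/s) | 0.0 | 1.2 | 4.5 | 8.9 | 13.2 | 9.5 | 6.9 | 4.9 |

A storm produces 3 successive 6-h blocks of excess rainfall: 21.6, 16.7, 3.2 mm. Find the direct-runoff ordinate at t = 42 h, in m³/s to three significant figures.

Q ≈ 25.1 m³/s

By discrete convolution, Q_j = Σ (P_i / 10 mm) · U_{j−i}.
At t = 42 h (j=7): Q = (21.6/10)·4.9 + (16.7/10)·6.9 + (3.2/10)·9.5 = 25.1 m³/s.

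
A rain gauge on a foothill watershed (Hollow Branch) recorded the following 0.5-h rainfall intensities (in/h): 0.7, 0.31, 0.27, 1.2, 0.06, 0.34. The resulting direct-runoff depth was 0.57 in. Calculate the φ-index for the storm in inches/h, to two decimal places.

φ ≈ 0.38 in/h

Only the 2 blocks with intensity above φ contribute runoff: 0.7, 1.2 in/h.
Σ(I−φ)·Δt = d  ⇒  (0.7+1.2 − 2φ)·0.5 = 0.57
φ = (1.900 − 0.57/0.5) / 2 = 0.38 in/h.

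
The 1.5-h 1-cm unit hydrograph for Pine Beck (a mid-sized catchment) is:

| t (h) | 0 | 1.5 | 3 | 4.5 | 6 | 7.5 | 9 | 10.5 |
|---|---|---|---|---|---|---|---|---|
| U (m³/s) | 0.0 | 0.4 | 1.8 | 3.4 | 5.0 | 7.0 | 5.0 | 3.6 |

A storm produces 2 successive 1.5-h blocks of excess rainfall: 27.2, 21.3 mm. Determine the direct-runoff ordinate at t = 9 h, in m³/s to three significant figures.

By discrete convolution, Q_j = Σ (P_i / 10 mm) · U_{j−i}.
At t = 9 h (j=6): Q = (27.2/10)·5.0 + (21.3/10)·7.0 = 28.5 m³/s.

Q ≈ 28.5 m³/s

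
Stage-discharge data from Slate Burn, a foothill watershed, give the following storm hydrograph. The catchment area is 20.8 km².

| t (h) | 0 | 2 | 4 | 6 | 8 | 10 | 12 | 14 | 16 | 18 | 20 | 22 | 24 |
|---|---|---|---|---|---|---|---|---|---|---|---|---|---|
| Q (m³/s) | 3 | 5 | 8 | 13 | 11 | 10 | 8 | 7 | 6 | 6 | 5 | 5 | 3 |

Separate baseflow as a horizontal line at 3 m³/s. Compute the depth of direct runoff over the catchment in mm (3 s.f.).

d ≈ 17.7 mm

Direct runoff: 0.0, 2.0, 5.0, 10.0, 8.0, 7.0, 5.0, 4.0, 3.0, 3.0, 2.0, 2.0, 0.0 m³/s; ΣQ_DR = 51.00 m³/s.
V = ΣQ_DR · Δt = 51.00 × 7200 s = 3.672 × 10^5 m³.
Over A = 20.8 km², depth = V / A = 17.7 mm.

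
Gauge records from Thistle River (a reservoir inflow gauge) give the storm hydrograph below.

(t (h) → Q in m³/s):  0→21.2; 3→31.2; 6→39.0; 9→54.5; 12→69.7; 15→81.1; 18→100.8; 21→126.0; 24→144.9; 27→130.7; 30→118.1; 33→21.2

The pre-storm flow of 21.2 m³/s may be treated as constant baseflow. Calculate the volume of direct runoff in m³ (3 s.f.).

V ≈ 7.39 × 10^6 m³

Direct-runoff ordinates (Q − Q_b): 0.0, 10.0, 17.8, 33.3, 48.5, 59.9, 79.6, 104.8, 123.7, 109.5, 96.9, 0.0 m³/s.
ΣQ_DR = 684.0 m³/s.
With Δt = 3 h = 10800 s, V = ΣQ_DR · Δt = 684.0 × 10800 = 7.39 × 10^6 m³.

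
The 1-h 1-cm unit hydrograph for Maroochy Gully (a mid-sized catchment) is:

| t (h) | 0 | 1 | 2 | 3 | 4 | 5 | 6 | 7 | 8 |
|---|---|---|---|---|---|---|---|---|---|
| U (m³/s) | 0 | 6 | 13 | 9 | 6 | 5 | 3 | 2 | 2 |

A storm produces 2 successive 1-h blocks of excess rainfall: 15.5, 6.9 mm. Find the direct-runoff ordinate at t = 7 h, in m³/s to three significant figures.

By discrete convolution, Q_j = Σ (P_i / 10 mm) · U_{j−i}.
At t = 7 h (j=7): Q = (15.5/10)·2 + (6.9/10)·3 = 5.17 m³/s.

Q ≈ 5.17 m³/s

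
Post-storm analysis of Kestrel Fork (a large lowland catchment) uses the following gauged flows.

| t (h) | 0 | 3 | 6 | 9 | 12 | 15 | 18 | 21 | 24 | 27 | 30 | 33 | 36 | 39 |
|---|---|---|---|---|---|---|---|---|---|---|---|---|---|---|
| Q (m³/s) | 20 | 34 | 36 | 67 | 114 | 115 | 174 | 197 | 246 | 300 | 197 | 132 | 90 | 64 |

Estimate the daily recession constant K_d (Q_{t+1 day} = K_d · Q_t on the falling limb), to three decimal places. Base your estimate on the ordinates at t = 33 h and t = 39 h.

Between t = 33 h and t = 39 h the flow falls from 132 to 64 m³/s over 2×3 h = 6 h.
Per-interval ratio K = (64/132)^(1/2) = 0.6963; K_d = K^(24/3) = 0.055.

K_d ≈ 0.055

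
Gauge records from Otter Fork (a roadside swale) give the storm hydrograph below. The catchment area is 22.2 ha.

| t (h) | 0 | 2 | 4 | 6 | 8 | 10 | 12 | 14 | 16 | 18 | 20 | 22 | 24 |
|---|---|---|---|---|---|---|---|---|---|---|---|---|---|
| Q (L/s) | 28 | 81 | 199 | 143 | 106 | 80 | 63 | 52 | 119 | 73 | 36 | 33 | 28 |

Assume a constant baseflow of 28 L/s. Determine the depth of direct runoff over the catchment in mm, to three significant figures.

d ≈ 22.0 mm

Direct runoff: 0.0, 53.0, 171.0, 115.0, 78.0, 52.0, 35.0, 24.0, 91.0, 45.0, 8.0, 5.0, 0.0 L/s; ΣQ_DR = 677.0 L/s.
V = ΣQ_DR · Δt = 677.0 × 7200 s = 4.874 × 10^6 L.
Over A = 22.2 ha, depth = V / A = 22.0 mm.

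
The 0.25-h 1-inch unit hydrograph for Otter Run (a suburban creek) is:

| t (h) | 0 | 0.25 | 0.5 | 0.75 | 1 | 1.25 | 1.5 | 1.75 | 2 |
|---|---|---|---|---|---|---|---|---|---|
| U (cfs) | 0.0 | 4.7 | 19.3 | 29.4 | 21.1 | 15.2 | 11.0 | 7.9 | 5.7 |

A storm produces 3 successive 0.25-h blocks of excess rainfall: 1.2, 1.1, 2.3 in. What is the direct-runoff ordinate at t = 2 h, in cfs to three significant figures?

By discrete convolution, Q_j = Σ (P_i / 1 in) · U_{j−i}.
At t = 2 h (j=8): Q = (1.2/1)·5.7 + (1.1/1)·7.9 + (2.3/1)·11.0 = 40.8 cfs.

Q ≈ 40.8 cfs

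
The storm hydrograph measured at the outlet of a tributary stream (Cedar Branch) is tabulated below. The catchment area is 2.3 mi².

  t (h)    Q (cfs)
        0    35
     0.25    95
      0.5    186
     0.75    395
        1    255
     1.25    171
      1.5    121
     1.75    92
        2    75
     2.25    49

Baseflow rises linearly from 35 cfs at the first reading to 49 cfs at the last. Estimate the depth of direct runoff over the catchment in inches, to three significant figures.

d ≈ 0.178 in

Direct runoff: 0.00, 58.44, 147.89, 355.33, 213.78, 128.22, 76.67, 46.11, 27.56, 0.00 cfs; ΣQ_DR = 1054 cfs.
V = ΣQ_DR · Δt = 1054 × 900 s = 9.486 × 10^5 ft³.
Over A = 2.3 mi², depth = V / A = 0.178 in.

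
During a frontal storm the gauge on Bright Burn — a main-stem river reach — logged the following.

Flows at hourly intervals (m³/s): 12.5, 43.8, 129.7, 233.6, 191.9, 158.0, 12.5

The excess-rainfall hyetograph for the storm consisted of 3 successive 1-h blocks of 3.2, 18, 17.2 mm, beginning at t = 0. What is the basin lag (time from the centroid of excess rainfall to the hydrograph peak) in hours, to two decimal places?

t_L ≈ 1.14 h

Centroid of excess rainfall: t_c = Σ P_i·t̄_i / ΣP_i = 1.8646 h (block centres at 0.5, 1.5, 2.5 h).
Hydrograph peak occurs at t = 3 h, so basin lag t_L = 3 − 1.8646 = 1.14 h.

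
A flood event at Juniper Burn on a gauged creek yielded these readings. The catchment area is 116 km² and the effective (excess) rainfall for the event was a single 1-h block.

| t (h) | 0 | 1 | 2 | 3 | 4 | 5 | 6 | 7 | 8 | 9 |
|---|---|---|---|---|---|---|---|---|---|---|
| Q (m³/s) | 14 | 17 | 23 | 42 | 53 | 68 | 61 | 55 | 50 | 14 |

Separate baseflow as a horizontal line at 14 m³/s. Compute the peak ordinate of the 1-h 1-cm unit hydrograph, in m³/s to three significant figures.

U_p ≈ 67.7 m³/s

Direct runoff: 0.0, 3.0, 9.0, 28.0, 39.0, 54.0, 47.0, 41.0, 36.0, 0.0 m³/s; ΣQ_DR = 257.0 m³/s, peak = 54.0 m³/s.
Runoff depth d = ΣQ_DR·Δt / A = 257.0 × 3600 / (116 km²) = 7.976 mm.
The 1-cm UH is the DRH scaled by (10 mm)/d, so U_p = 54.0 × 10/7.976 = 67.7 m³/s.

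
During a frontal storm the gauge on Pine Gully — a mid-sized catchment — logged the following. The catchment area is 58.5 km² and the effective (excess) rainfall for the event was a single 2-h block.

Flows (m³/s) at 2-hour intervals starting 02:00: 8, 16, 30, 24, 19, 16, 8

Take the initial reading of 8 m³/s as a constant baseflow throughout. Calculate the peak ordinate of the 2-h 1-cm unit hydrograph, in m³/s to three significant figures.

Direct runoff: 0.0, 8.0, 22.0, 16.0, 11.0, 8.0, 0.0 m³/s; ΣQ_DR = 65.00 m³/s, peak = 22.0 m³/s.
Runoff depth d = ΣQ_DR·Δt / A = 65.00 × 7200 / (58.5 km²) = 8.000 mm.
The 1-cm UH is the DRH scaled by (10 mm)/d, so U_p = 22.0 × 10/8.000 = 27.5 m³/s.

U_p ≈ 27.5 m³/s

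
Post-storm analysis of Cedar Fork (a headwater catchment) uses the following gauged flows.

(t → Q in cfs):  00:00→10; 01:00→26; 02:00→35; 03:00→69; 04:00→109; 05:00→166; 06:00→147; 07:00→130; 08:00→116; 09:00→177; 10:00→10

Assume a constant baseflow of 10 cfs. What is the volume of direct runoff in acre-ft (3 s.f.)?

Direct-runoff ordinates (Q − Q_b): 0.0, 16.0, 25.0, 59.0, 99.0, 156.0, 137.0, 120.0, 106.0, 167.0, 0.0 cfs.
ΣQ_DR = 885.0 cfs.
With Δt = 1 h = 3600 s, V = ΣQ_DR · Δt = 885.0 × 3600 = 3.19 × 10^6 ft³ = 73.1 acre-ft.

V ≈ 73.1 acre-ft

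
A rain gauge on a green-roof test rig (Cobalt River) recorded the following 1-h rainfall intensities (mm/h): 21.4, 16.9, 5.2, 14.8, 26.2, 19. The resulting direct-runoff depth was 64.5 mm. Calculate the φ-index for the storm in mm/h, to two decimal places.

φ ≈ 6.76 mm/h

Only the 5 blocks with intensity above φ contribute runoff: 21.4, 16.9, 14.8, 26.2, 19 mm/h.
Σ(I−φ)·Δt = d  ⇒  (21.4+16.9+14.8+26.2+19 − 5φ)·1 = 64.5
φ = (98.30 − 64.5/1) / 5 = 6.76 mm/h.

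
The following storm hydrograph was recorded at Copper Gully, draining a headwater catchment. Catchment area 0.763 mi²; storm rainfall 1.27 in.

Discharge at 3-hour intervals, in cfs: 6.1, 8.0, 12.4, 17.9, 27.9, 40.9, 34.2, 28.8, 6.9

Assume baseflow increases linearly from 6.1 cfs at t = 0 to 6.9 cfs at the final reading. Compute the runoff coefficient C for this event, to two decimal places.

C ≈ 0.60

ΣQ_DR = 124.6 cfs; V = ΣQ_DR·Δt = 1.346 × 10^6 ft³.
Runoff depth d = V / A = 0.7592 in.
C = d / P = 0.7592 / 1.27 = 0.60.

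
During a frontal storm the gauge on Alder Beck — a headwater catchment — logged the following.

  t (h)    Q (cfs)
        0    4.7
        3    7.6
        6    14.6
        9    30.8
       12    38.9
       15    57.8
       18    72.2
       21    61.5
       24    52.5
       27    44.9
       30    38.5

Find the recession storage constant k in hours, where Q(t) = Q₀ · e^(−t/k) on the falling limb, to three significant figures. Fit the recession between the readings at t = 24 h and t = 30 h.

On the falling limb, Q drops from 52.5 to 38.5 cfs between t = 24 h and t = 30 h (Δt = 6 h).
k = −Δt / ln(Q₂/Q₁) = −6 / ln(38.5/52.5) = 19.3 h.

k ≈ 19.3 h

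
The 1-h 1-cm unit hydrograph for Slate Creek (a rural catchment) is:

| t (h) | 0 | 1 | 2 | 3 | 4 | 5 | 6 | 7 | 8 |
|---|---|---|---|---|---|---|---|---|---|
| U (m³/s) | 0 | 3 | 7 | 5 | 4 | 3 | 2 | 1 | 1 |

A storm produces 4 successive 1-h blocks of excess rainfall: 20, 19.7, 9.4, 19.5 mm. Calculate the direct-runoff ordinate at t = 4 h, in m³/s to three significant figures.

Q ≈ 30.3 m³/s

By discrete convolution, Q_j = Σ (P_i / 10 mm) · U_{j−i}.
At t = 4 h (j=4): Q = (20/10)·4 + (19.7/10)·5 + (9.4/10)·7 + (19.5/10)·3 = 30.3 m³/s.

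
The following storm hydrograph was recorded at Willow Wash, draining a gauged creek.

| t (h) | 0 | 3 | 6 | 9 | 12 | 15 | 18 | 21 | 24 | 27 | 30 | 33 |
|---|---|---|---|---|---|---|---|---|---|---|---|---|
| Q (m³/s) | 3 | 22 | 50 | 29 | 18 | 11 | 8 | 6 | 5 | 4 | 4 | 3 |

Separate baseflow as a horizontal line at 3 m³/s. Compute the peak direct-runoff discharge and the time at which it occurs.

Subtracting baseflow gives direct-runoff ordinates: 0.0, 19.0, 47.0, 26.0, 15.0, 8.0, 5.0, 3.0, 2.0, 1.0, 1.0, 0.0 m³/s.
The maximum is 47.0 m³/s, occurring at the reading for t = 6 h.

Q_p = 47.0 m³/s at t = 6 h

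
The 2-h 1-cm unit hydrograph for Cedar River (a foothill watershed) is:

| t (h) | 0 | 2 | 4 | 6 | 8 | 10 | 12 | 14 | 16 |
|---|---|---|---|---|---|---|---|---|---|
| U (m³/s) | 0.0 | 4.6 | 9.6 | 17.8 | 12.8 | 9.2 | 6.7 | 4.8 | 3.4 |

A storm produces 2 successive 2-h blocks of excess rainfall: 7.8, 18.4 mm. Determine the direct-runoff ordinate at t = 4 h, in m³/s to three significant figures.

By discrete convolution, Q_j = Σ (P_i / 10 mm) · U_{j−i}.
At t = 4 h (j=2): Q = (7.8/10)·9.6 + (18.4/10)·4.6 = 16.0 m³/s.

Q ≈ 16.0 m³/s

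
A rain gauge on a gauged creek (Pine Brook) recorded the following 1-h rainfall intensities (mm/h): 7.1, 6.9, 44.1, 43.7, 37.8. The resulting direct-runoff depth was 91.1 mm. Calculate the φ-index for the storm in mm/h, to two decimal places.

Only the 3 blocks with intensity above φ contribute runoff: 44.1, 43.7, 37.8 mm/h.
Σ(I−φ)·Δt = d  ⇒  (44.1+43.7+37.8 − 3φ)·1 = 91.1
φ = (125.6 − 91.1/1) / 3 = 11.50 mm/h.

φ ≈ 11.50 mm/h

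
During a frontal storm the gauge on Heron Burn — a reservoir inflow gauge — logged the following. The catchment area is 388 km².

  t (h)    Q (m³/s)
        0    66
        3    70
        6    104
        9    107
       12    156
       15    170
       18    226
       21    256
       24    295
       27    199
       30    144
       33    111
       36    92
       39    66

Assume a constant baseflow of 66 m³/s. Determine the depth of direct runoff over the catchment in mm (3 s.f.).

d ≈ 31.7 mm

Direct runoff: 0.0, 4.0, 38.0, 41.0, 90.0, 104.0, 160.0, 190.0, 229.0, 133.0, 78.0, 45.0, 26.0, 0.0 m³/s; ΣQ_DR = 1138 m³/s.
V = ΣQ_DR · Δt = 1138 × 10800 s = 1.229 × 10^7 m³.
Over A = 388 km², depth = V / A = 31.7 mm.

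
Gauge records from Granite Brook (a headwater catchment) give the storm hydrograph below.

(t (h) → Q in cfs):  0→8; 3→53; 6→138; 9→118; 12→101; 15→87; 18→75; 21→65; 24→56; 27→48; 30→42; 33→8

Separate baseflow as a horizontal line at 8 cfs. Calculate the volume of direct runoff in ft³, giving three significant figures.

V ≈ 7.59 × 10^6 ft³

Direct-runoff ordinates (Q − Q_b): 0.0, 45.0, 130.0, 110.0, 93.0, 79.0, 67.0, 57.0, 48.0, 40.0, 34.0, 0.0 cfs.
ΣQ_DR = 703.0 cfs.
With Δt = 3 h = 10800 s, V = ΣQ_DR · Δt = 703.0 × 10800 = 7.59 × 10^6 ft³.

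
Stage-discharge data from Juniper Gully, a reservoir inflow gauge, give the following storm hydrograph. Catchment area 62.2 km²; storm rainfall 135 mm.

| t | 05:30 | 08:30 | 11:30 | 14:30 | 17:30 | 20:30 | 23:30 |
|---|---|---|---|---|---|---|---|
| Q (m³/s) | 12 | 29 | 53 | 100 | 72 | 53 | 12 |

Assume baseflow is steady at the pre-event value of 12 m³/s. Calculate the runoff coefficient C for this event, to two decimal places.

ΣQ_DR = 247.0 m³/s; V = ΣQ_DR·Δt = 2.668 × 10^6 m³.
Runoff depth d = V / A = 42.89 mm.
C = d / P = 42.89 / 135 = 0.32.

C ≈ 0.32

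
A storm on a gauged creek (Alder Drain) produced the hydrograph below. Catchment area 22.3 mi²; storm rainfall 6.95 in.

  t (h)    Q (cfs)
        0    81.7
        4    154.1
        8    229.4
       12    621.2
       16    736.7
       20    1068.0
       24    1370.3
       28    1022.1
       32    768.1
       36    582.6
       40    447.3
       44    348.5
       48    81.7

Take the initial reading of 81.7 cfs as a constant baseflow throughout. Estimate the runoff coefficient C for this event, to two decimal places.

C ≈ 0.26

ΣQ_DR = 6450 cfs; V = ΣQ_DR·Δt = 9.287 × 10^7 ft³.
Runoff depth d = V / A = 1.793 in.
C = d / P = 1.793 / 6.95 = 0.26.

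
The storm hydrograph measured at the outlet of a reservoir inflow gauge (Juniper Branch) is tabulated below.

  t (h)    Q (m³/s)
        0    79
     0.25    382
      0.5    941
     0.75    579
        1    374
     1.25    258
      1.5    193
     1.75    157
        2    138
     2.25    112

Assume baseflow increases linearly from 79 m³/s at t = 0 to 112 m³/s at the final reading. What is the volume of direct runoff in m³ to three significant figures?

Direct-runoff ordinates (Q − Q_b): 0.00, 299.33, 854.67, 489.00, 280.33, 160.67, 92.00, 52.33, 29.67, 0.00 m³/s.
ΣQ_DR = 2258 m³/s.
With Δt = 0.25 h = 900 s, V = ΣQ_DR · Δt = 2258 × 900 = 2.03 × 10^6 m³.

V ≈ 2.03 × 10^6 m³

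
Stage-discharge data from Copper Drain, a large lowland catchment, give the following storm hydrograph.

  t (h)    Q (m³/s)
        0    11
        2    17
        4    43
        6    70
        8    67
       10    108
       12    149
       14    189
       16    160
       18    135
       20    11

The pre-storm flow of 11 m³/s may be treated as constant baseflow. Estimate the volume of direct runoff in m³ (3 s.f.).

V ≈ 6.04 × 10^6 m³

Direct-runoff ordinates (Q − Q_b): 0.0, 6.0, 32.0, 59.0, 56.0, 97.0, 138.0, 178.0, 149.0, 124.0, 0.0 m³/s.
ΣQ_DR = 839.0 m³/s.
With Δt = 2 h = 7200 s, V = ΣQ_DR · Δt = 839.0 × 7200 = 6.04 × 10^6 m³.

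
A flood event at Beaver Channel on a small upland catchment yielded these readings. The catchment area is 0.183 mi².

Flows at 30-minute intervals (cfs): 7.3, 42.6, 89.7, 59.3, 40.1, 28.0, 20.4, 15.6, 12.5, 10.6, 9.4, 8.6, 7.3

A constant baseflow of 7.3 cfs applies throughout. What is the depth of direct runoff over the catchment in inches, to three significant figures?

d ≈ 1.09 in

Direct runoff: 0.0, 35.3, 82.4, 52.0, 32.8, 20.7, 13.1, 8.3, 5.2, 3.3, 2.1, 1.3, 0.0 cfs; ΣQ_DR = 256.5 cfs.
V = ΣQ_DR · Δt = 256.5 × 1800 s = 4.617 × 10^5 ft³.
Over A = 0.183 mi², depth = V / A = 1.09 in.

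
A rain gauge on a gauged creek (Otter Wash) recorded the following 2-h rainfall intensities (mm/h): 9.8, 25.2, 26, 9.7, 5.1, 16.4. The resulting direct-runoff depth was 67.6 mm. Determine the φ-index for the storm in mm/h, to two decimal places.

Only the 3 blocks with intensity above φ contribute runoff: 25.2, 26, 16.4 mm/h.
Σ(I−φ)·Δt = d  ⇒  (25.2+26+16.4 − 3φ)·2 = 67.6
φ = (67.60 − 67.6/2) / 3 = 11.27 mm/h.

φ ≈ 11.27 mm/h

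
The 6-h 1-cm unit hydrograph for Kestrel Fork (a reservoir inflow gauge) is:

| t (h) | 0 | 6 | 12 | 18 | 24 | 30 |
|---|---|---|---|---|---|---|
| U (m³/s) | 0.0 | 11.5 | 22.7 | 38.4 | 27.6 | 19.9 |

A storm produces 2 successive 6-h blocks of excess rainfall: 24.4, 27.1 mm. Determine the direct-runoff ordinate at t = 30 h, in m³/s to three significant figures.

By discrete convolution, Q_j = Σ (P_i / 10 mm) · U_{j−i}.
At t = 30 h (j=5): Q = (24.4/10)·19.9 + (27.1/10)·27.6 = 123 m³/s.

Q ≈ 123 m³/s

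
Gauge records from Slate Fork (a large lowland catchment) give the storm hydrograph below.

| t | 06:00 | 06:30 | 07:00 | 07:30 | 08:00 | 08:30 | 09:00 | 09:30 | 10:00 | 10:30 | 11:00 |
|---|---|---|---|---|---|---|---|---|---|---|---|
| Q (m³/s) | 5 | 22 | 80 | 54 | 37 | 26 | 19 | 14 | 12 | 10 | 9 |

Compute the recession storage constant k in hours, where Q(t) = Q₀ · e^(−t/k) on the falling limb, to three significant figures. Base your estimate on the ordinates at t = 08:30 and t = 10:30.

On the falling limb, Q drops from 26 to 10 m³/s between t = 08:30 and t = 10:30 (Δt = 2 h).
k = −Δt / ln(Q₂/Q₁) = −2 / ln(10/26) = 2.09 h.

k ≈ 2.09 h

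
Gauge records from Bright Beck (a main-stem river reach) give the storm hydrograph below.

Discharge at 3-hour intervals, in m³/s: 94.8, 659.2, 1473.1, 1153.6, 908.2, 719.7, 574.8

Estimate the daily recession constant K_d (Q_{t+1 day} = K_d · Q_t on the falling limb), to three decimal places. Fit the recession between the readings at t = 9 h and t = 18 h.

K_d ≈ 0.156

Between t = 9 h and t = 18 h the flow falls from 1153.6 to 574.8 m³/s over 3×3 h = 9 h.
Per-interval ratio K = (574.8/1153.6)^(1/3) = 0.7928; K_d = K^(24/3) = 0.156.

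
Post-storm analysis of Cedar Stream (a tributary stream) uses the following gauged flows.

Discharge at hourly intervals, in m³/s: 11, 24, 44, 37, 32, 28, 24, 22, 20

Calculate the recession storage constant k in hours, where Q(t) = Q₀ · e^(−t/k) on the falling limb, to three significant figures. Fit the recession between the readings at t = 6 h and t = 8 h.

k ≈ 11.0 h

On the falling limb, Q drops from 24 to 20 m³/s between t = 6 h and t = 8 h (Δt = 2 h).
k = −Δt / ln(Q₂/Q₁) = −2 / ln(20/24) = 11.0 h.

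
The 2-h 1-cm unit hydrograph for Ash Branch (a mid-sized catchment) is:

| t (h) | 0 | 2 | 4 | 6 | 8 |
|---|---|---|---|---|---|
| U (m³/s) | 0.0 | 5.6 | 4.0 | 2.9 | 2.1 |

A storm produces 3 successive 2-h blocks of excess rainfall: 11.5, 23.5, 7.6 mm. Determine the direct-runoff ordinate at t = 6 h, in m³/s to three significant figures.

By discrete convolution, Q_j = Σ (P_i / 10 mm) · U_{j−i}.
At t = 6 h (j=3): Q = (11.5/10)·2.9 + (23.5/10)·4.0 + (7.6/10)·5.6 = 17.0 m³/s.

Q ≈ 17.0 m³/s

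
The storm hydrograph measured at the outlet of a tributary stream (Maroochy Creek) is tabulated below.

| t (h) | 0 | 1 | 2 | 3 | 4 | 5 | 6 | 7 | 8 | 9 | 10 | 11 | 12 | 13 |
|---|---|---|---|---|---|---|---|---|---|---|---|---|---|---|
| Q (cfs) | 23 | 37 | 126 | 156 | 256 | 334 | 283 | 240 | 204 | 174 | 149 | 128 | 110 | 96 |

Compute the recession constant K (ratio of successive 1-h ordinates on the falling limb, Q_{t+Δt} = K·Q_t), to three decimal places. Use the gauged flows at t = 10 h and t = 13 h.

Using the recession-limb readings at t = 10 h and t = 13 h: Q falls from 149 to 96 cfs over 3 intervals.
K = (Q₂/Q₁)^(1/3) = (96/149)^(1/3) = 0.864.

K ≈ 0.864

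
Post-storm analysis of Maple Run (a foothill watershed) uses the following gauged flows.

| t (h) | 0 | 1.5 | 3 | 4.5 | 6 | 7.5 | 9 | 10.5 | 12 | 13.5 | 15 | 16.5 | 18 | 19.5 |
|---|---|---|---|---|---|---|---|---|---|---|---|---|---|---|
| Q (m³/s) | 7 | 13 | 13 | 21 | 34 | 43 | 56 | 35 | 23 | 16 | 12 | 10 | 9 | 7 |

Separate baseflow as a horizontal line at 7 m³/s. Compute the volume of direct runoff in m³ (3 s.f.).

Direct-runoff ordinates (Q − Q_b): 0.0, 6.0, 6.0, 14.0, 27.0, 36.0, 49.0, 28.0, 16.0, 9.0, 5.0, 3.0, 2.0, 0.0 m³/s.
ΣQ_DR = 201.0 m³/s.
With Δt = 1.5 h = 5400 s, V = ΣQ_DR · Δt = 201.0 × 5400 = 1.09 × 10^6 m³.

V ≈ 1.09 × 10^6 m³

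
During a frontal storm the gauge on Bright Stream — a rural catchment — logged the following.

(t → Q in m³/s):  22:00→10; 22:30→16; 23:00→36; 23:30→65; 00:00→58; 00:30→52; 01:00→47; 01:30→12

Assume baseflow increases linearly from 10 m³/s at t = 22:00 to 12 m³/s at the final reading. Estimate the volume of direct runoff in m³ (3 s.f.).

Direct-runoff ordinates (Q − Q_b): 0.00, 5.71, 25.43, 54.14, 46.86, 40.57, 35.29, 0.00 m³/s.
ΣQ_DR = 208.0 m³/s.
With Δt = 0.5 h = 1800 s, V = ΣQ_DR · Δt = 208.0 × 1800 = 3.74 × 10^5 m³.

V ≈ 3.74 × 10^5 m³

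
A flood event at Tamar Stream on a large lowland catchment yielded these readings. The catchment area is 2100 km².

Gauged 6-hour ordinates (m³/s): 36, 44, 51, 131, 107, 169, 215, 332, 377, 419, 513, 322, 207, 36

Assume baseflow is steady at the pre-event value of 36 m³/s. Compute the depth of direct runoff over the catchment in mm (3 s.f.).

d ≈ 25.3 mm

Direct runoff: 0.0, 8.0, 15.0, 95.0, 71.0, 133.0, 179.0, 296.0, 341.0, 383.0, 477.0, 286.0, 171.0, 0.0 m³/s; ΣQ_DR = 2455 m³/s.
V = ΣQ_DR · Δt = 2455 × 21600 s = 5.303 × 10^7 m³.
Over A = 2100 km², depth = V / A = 25.3 mm.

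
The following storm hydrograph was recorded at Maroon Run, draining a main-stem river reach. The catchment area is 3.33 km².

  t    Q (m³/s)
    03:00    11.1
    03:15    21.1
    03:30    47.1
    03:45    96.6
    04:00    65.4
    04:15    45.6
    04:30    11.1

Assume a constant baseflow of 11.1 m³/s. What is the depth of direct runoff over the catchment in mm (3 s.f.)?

d ≈ 59.5 mm

Direct runoff: 0.0, 10.0, 36.0, 85.5, 54.3, 34.5, 0.0 m³/s; ΣQ_DR = 220.3 m³/s.
V = ΣQ_DR · Δt = 220.3 × 900 s = 1.983 × 10^5 m³.
Over A = 3.33 km², depth = V / A = 59.5 mm.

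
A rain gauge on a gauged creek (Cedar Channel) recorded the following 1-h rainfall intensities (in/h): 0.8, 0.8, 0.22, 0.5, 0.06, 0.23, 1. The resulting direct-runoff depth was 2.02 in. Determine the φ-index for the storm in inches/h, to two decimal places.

φ ≈ 0.27 in/h

Only the 4 blocks with intensity above φ contribute runoff: 0.8, 0.8, 0.5, 1 in/h.
Σ(I−φ)·Δt = d  ⇒  (0.8+0.8+0.5+1 − 4φ)·1 = 2.02
φ = (3.100 − 2.02/1) / 4 = 0.27 in/h.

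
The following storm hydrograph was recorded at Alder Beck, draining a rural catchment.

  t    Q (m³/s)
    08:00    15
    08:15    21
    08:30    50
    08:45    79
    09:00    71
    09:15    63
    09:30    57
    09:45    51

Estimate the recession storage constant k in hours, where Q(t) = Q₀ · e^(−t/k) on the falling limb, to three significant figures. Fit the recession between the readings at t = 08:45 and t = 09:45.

k ≈ 2.29 h

On the falling limb, Q drops from 79 to 51 m³/s between t = 08:45 and t = 09:45 (Δt = 1 h).
k = −Δt / ln(Q₂/Q₁) = −1 / ln(51/79) = 2.29 h.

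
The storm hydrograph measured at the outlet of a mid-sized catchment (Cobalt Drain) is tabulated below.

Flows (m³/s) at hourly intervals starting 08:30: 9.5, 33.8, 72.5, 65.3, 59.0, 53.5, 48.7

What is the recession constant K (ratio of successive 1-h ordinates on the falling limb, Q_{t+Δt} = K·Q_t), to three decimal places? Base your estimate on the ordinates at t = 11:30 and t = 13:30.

K ≈ 0.905

Using the recession-limb readings at t = 11:30 and t = 13:30: Q falls from 65.3 to 53.5 m³/s over 2 intervals.
K = (Q₂/Q₁)^(1/2) = (53.5/65.3)^(1/2) = 0.905.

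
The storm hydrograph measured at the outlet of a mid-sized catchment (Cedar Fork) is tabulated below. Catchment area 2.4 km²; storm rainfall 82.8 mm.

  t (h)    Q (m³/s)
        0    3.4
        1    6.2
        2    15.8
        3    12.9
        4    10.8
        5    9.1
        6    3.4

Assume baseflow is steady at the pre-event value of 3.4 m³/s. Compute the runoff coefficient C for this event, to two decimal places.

ΣQ_DR = 37.80 m³/s; V = ΣQ_DR·Δt = 1.361 × 10^5 m³.
Runoff depth d = V / A = 56.70 mm.
C = d / P = 56.70 / 82.8 = 0.68.

C ≈ 0.68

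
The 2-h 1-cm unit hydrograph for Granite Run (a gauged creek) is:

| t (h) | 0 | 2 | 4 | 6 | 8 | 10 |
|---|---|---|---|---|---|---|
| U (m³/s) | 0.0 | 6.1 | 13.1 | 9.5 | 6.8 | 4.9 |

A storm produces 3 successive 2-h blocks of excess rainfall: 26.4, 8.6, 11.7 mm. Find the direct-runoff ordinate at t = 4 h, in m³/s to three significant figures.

By discrete convolution, Q_j = Σ (P_i / 10 mm) · U_{j−i}.
At t = 4 h (j=2): Q = (26.4/10)·13.1 + (8.6/10)·6.1 + (11.7/10)·0.0 = 39.8 m³/s.

Q ≈ 39.8 m³/s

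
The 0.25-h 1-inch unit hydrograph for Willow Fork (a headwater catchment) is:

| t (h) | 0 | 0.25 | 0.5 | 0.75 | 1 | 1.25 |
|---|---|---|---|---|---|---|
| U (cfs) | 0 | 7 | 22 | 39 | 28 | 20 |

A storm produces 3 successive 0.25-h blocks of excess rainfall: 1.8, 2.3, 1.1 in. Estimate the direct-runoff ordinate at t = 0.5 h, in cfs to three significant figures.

By discrete convolution, Q_j = Σ (P_i / 1 in) · U_{j−i}.
At t = 0.5 h (j=2): Q = (1.8/1)·22 + (2.3/1)·7 + (1.1/1)·0 = 55.7 cfs.

Q ≈ 55.7 cfs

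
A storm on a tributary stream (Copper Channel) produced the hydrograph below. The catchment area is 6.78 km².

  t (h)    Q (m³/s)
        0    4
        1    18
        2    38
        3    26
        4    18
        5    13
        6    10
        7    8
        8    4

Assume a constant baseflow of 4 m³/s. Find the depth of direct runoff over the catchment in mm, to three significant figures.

Direct runoff: 0.0, 14.0, 34.0, 22.0, 14.0, 9.0, 6.0, 4.0, 0.0 m³/s; ΣQ_DR = 103.0 m³/s.
V = ΣQ_DR · Δt = 103.0 × 3600 s = 3.708 × 10^5 m³.
Over A = 6.78 km², depth = V / A = 54.7 mm.

d ≈ 54.7 mm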